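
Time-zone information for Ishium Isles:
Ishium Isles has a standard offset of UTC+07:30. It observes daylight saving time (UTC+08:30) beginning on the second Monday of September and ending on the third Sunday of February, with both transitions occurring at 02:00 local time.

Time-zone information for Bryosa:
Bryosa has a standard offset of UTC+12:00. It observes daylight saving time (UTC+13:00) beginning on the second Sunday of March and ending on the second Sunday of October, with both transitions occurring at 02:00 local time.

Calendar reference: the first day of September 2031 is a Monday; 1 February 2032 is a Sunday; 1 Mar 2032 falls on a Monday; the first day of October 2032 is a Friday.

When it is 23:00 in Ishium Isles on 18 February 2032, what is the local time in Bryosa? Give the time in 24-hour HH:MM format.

1 September 2031 is a Monday, so the first Monday is September 1 and the second is September 8.
1 February 2032 is a Sunday, so the first Sunday is February 1 and the third is February 15.
18 February 2032 does not fall between 8 September 2031 and 15 February 2032, so daylight saving is not in effect and Ishium Isles is at UTC+07:30.
23:00 Ishium Isles − 7h30m = 15:30 UTC.
1 March 2032 is a Monday, so the first Sunday is March 7 and the second is March 14.
1 October 2032 is a Friday, so the first Sunday is October 3 and the second is October 10.
At the standard offset (UTC+12:00), 15:30 UTC + 12h = 03:30 Bryosa standard time (rolling into the next day, 19 February 2032).
Daylight saving runs 14 March – 10 October; the standard-time date in Bryosa, 19 February 2032, is outside that window, so Bryosa is on standard time at UTC+12:00.
15:30 UTC + 12h = 03:30 Bryosa (rolling into the next day, 19 February 2032).

03:30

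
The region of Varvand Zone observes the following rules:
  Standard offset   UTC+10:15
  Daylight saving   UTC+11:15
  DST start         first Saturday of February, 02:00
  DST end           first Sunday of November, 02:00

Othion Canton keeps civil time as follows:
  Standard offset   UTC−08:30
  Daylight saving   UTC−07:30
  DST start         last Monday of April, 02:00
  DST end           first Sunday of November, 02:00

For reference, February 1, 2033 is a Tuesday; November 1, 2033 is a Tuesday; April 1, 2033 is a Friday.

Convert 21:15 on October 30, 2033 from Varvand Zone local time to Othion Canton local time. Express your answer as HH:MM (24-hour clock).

02:30

1 February 2033 is a Tuesday, so the first Saturday is February 5.
1 November 2033 is a Tuesday, so the first Sunday is November 6.
Daylight saving runs 5 February – 6 November; October 30, 2033 is inside that window, so Varvand Zone is at UTC+11:15.
21:15 Varvand Zone − 11h15m = 10:00 UTC.
1 April 2033 is a Friday, so Mondays fall on 4, 11, 18, 25; the last is April 25.
1 November 2033 is a Tuesday, so the first Sunday is November 6.
At the standard offset (UTC−08:30), 10:00 UTC − 8h30m = 01:30 Othion Canton standard time.
The standard-time date in Othion Canton, October 30, 2033, lies within the daylight-saving period (25 April – 6 November), so Othion Canton is on daylight time, UTC−07:30.
10:00 UTC − 7h30m = 02:30 Othion Canton.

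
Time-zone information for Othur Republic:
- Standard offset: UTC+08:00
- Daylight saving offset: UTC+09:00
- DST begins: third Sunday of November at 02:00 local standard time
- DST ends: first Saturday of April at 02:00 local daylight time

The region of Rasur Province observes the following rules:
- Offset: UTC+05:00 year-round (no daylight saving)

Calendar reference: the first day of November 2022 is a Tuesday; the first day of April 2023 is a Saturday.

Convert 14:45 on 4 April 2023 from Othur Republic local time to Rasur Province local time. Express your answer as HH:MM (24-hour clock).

1 November 2022 is a Tuesday, so the first Sunday is November 6 and the third is November 20.
1 April 2023 is a Saturday, so the first Saturday is April 1.
4 April 2023 does not fall between 20 November 2022 and 1 April 2023, so daylight saving is not in effect and Othur Republic is at UTC+08:00.
14:45 Othur Republic − 8h = 06:45 UTC.
Rasur Province stays on UTC+05:00 all year.
06:45 UTC + 5h = 11:45 Rasur Province.

11:45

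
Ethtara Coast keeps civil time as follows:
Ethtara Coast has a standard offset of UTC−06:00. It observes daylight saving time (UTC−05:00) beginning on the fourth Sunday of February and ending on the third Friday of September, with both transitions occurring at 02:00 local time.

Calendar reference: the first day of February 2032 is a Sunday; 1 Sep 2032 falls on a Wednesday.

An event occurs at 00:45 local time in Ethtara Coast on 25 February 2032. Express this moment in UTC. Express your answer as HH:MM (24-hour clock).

1 February 2032 is a Sunday, so the first Sunday is February 1 and the fourth is February 22.
1 September 2032 is a Wednesday, so the first Friday is September 3 and the third is September 17.
25 February 2032 falls between 22 February and 17 September, so daylight saving is in effect and Ethtara Coast is at UTC−05:00.
00:45 local + 5h = 05:45 UTC.

05:45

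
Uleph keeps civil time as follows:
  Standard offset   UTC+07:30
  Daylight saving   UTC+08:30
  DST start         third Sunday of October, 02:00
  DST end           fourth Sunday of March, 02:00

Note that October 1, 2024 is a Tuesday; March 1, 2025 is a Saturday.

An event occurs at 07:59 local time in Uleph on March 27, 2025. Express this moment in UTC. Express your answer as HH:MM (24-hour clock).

00:29

1 October 2024 is a Tuesday, so the first Sunday is October 6 and the third is October 20.
1 March 2025 is a Saturday, so the first Sunday is March 2 and the fourth is March 23.
Daylight saving runs 20 October 2024 – 23 March 2025; March 27, 2025 is outside that window, so Uleph is on standard time at UTC+07:30.
07:59 local − 7h30m = 00:29 UTC.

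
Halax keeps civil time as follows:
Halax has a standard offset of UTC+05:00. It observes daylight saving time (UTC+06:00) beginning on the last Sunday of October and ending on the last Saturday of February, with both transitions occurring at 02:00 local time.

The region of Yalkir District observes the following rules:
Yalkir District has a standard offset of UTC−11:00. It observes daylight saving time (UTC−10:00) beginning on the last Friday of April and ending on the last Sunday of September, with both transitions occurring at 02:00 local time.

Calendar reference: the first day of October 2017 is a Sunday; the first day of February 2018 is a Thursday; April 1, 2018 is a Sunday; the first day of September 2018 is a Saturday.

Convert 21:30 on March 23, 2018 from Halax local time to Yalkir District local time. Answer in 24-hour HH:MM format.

1 October 2017 is a Sunday, so Sundays fall on 1, 8, 15, 22, 29; the last is October 29.
1 February 2018 is a Thursday, so Saturdays fall on 3, 10, 17, 24; the last is February 24.
Daylight saving runs 29 October 2017 – 24 February 2018; March 23, 2018 is outside that window, so Halax is on standard time at UTC+05:00.
21:30 Halax − 5h = 16:30 UTC.
1 April 2018 is a Sunday, so Fridays fall on 6, 13, 20, 27; the last is April 27.
1 September 2018 is a Saturday, so Sundays fall on 2, 9, 16, 23, 30; the last is September 30.
At the standard offset (UTC−11:00), 16:30 UTC − 11h = 05:30 Yalkir District standard time.
The standard-time date in Yalkir District, March 23, 2018, is outside the daylight-saving period (27 April – 30 September), so Yalkir District is on standard time, UTC−11:00.
16:30 UTC − 11h = 05:30 Yalkir District.

05:30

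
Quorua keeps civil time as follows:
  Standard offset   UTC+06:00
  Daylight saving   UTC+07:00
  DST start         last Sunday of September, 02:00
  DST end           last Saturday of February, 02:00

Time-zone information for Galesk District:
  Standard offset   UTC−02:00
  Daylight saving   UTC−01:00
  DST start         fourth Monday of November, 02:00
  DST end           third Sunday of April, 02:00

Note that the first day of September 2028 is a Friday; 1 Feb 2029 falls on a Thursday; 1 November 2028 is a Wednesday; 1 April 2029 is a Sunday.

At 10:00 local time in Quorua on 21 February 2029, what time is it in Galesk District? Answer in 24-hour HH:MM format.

02:00

1 September 2028 is a Friday, so Sundays fall on 3, 10, 17, 24; the last is September 24.
1 February 2029 is a Thursday, so Saturdays fall on 3, 10, 17, 24; the last is February 24.
21 February 2029 lies within the daylight-saving period (24 September 2028 – 24 February 2029), so Quorua is on daylight time, UTC+07:00.
10:00 Quorua − 7h = 03:00 UTC.
1 November 2028 is a Wednesday, so the first Monday is November 6 and the fourth is November 27.
1 April 2029 is a Sunday, so the first Sunday is April 1 and the third is April 15.
At the standard offset (UTC−02:00), 03:00 UTC − 2h = 01:00 Galesk District standard time.
Daylight saving runs 27 November 2028 – 15 April 2029; the standard-time date in Galesk District, 21 February 2029, is inside that window, so Galesk District is at UTC−01:00.
03:00 UTC − 1h = 02:00 Galesk District.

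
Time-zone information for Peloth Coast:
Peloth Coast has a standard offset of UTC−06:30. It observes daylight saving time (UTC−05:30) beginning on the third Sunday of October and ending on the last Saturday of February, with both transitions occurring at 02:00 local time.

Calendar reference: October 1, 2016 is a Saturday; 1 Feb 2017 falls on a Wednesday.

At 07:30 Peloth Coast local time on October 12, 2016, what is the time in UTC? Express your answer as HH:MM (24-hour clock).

14:00

1 October 2016 is a Saturday, so the first Sunday is October 2 and the third is October 16.
1 February 2017 is a Wednesday, so Saturdays fall on 4, 11, 18, 25; the last is February 25.
October 12, 2016 is outside the daylight-saving period (16 October 2016 – 25 February 2017), so Peloth Coast is on standard time, UTC−06:30.
07:30 local + 6h30m = 14:00 UTC.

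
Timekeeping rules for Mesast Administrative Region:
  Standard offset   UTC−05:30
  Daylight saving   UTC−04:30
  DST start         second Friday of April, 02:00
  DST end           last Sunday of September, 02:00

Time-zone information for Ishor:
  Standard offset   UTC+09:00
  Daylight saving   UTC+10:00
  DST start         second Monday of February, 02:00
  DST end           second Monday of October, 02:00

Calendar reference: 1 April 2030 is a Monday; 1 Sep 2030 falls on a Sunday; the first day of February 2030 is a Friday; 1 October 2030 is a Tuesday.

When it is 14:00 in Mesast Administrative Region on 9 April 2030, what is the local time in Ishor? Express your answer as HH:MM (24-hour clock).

05:30

1 April 2030 is a Monday, so the first Friday is April 5 and the second is April 12.
1 September 2030 is a Sunday, so Sundays fall on 1, 8, 15, 22, 29; the last is September 29.
9 April 2030 does not fall between 12 April and 29 September, so daylight saving is not in effect and Mesast Administrative Region is at UTC−05:30.
14:00 Mesast Administrative Region + 5h30m = 19:30 UTC.
1 February 2030 is a Friday, so the first Monday is February 4 and the second is February 11.
1 October 2030 is a Tuesday, so the first Monday is October 7 and the second is October 14.
At the standard offset (UTC+09:00), 19:30 UTC + 9h = 04:30 Ishor standard time (rolling into the next day, 10 April 2030).
Daylight saving runs 11 February – 14 October; the standard-time date in Ishor, 10 April 2030, is inside that window, so Ishor is at UTC+10:00.
19:30 UTC + 10h = 05:30 Ishor (rolling into the next day, 10 April 2030).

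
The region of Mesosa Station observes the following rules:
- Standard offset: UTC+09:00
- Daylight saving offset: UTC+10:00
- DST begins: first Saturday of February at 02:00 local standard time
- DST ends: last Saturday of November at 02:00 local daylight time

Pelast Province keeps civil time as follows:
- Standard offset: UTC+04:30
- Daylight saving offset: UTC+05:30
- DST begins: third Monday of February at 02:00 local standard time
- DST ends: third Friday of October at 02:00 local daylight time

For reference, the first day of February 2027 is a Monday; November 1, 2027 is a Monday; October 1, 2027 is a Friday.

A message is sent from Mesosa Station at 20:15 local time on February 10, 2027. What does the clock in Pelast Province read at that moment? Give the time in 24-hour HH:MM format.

1 February 2027 is a Monday, so the first Saturday is February 6.
1 November 2027 is a Monday, so Saturdays fall on 6, 13, 20, 27; the last is November 27.
Daylight saving runs 6 February – 27 November; February 10, 2027 is inside that window, so Mesosa Station is at UTC+10:00.
20:15 Mesosa Station − 10h = 10:15 UTC.
1 February 2027 is a Monday, so the first Monday is February 1 and the third is February 15.
1 October 2027 is a Friday, so the first Friday is October 1 and the third is October 15.
At the standard offset (UTC+04:30), 10:15 UTC + 4h30m = 14:45 Pelast Province standard time.
The standard-time date in Pelast Province, February 10, 2027, does not fall between 15 February and 15 October, so daylight saving is not in effect and Pelast Province is at UTC+04:30.
10:15 UTC + 4h30m = 14:45 Pelast Province.

14:45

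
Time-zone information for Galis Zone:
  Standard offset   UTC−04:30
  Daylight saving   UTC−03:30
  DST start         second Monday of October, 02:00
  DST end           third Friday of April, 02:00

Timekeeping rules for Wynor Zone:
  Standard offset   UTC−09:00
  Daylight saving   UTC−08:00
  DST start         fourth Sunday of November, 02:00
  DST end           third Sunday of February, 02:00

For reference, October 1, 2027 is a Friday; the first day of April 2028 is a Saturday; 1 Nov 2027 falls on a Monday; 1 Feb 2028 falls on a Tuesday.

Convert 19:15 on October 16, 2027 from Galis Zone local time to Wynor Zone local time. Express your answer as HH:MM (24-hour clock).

1 October 2027 is a Friday, so the first Monday is October 4 and the second is October 11.
1 April 2028 is a Saturday, so the first Friday is April 7 and the third is April 21.
October 16, 2027 lies within the daylight-saving period (11 October 2027 – 21 April 2028), so Galis Zone is on daylight time, UTC−03:30.
19:15 Galis Zone + 3h30m = 22:45 UTC.
1 November 2027 is a Monday, so the first Sunday is November 7 and the fourth is November 28.
1 February 2028 is a Tuesday, so the first Sunday is February 6 and the third is February 20.
At the standard offset (UTC−09:00), 22:45 UTC − 9h = 13:45 Wynor Zone standard time.
Daylight saving runs 28 November 2027 – 20 February 2028; the standard-time date in Wynor Zone, October 16, 2027, is outside that window, so Wynor Zone is on standard time at UTC−09:00.
22:45 UTC − 9h = 13:45 Wynor Zone.

13:45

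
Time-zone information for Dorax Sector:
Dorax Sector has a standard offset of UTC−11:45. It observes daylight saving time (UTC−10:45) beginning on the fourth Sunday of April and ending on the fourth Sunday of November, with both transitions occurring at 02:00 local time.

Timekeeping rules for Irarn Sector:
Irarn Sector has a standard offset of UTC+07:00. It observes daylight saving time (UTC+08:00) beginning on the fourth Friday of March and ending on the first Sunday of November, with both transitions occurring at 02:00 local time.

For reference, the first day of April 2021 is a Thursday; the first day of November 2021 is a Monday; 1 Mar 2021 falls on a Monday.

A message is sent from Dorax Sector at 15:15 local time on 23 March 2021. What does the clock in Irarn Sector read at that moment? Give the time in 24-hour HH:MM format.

1 April 2021 is a Thursday, so the first Sunday is April 4 and the fourth is April 25.
1 November 2021 is a Monday, so the first Sunday is November 7 and the fourth is November 28.
Daylight saving runs 25 April – 28 November; 23 March 2021 is outside that window, so Dorax Sector is on standard time at UTC−11:45.
15:15 Dorax Sector + 11h45m = 03:00 UTC (rolling into the next day, 24 March 2021).
1 March 2021 is a Monday, so the first Friday is March 5 and the fourth is March 26.
1 November 2021 is a Monday, so the first Sunday is November 7.
At the standard offset (UTC+07:00), 03:00 UTC + 7h = 10:00 Irarn Sector standard time.
The standard-time date in Irarn Sector, 24 March 2021, is outside the daylight-saving period (26 March – 7 November), so Irarn Sector is on standard time, UTC+07:00.
03:00 UTC + 7h = 10:00 Irarn Sector.

10:00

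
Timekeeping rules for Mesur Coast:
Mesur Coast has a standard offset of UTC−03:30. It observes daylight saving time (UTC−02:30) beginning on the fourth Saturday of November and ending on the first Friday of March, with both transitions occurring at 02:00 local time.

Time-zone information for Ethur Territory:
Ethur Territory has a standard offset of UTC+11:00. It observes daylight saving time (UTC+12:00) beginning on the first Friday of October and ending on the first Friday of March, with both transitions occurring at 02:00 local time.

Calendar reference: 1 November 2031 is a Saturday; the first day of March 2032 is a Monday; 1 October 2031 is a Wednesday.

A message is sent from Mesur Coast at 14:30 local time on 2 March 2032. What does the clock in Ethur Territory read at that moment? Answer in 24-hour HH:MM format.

05:00

1 November 2031 is a Saturday, so the first Saturday is November 1 and the fourth is November 22.
1 March 2032 is a Monday, so the first Friday is March 5.
2 March 2032 falls between 22 November 2031 and 5 March 2032, so daylight saving is in effect and Mesur Coast is at UTC−02:30.
14:30 Mesur Coast + 2h30m = 17:00 UTC.
1 October 2031 is a Wednesday, so the first Friday is October 3.
1 March 2032 is a Monday, so the first Friday is March 5.
At the standard offset (UTC+11:00), 17:00 UTC + 11h = 04:00 Ethur Territory standard time (rolling into the next day, 3 March 2032).
The standard-time date in Ethur Territory, 3 March 2032, lies within the daylight-saving period (3 October 2031 – 5 March 2032), so Ethur Territory is on daylight time, UTC+12:00.
17:00 UTC + 12h = 05:00 Ethur Territory (rolling into the next day, 3 March 2032).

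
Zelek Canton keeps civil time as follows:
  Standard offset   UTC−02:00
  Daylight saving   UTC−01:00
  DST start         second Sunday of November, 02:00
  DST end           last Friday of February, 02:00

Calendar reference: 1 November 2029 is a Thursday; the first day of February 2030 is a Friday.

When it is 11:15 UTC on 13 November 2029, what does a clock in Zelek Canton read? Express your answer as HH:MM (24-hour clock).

1 November 2029 is a Thursday, so the first Sunday is November 4 and the second is November 11.
1 February 2030 is a Friday, so Fridays fall on 1, 8, 15, 22; the last is February 22.
At the standard offset (UTC−02:00), 11:15 UTC − 2h = 09:15 Zelek Canton standard time.
Daylight saving runs 11 November 2029 – 22 February 2030; the standard-time date in Zelek Canton, 13 November 2029, is inside that window, so Zelek Canton is at UTC−01:00.
11:15 UTC − 1h = 10:15 local.

10:15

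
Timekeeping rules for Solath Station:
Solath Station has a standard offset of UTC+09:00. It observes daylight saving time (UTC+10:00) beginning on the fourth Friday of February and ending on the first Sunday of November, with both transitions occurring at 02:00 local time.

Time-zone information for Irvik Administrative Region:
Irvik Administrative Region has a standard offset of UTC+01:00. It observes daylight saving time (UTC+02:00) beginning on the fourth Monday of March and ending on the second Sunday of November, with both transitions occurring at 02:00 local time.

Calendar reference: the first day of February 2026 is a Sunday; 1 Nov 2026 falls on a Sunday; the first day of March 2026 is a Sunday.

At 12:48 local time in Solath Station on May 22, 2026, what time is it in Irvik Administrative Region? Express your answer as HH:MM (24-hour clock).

1 February 2026 is a Sunday, so the first Friday is February 6 and the fourth is February 27.
1 November 2026 is a Sunday, so the first Sunday is November 1.
May 22, 2026 falls between 27 February and 1 November, so daylight saving is in effect and Solath Station is at UTC+10:00.
12:48 Solath Station − 10h = 02:48 UTC.
1 March 2026 is a Sunday, so the first Monday is March 2 and the fourth is March 23.
1 November 2026 is a Sunday, so the first Sunday is November 1 and the second is November 8.
At the standard offset (UTC+01:00), 02:48 UTC + 1h = 03:48 Irvik Administrative Region standard time.
Daylight saving runs 23 March – 8 November; the standard-time date in Irvik Administrative Region, May 22, 2026, is inside that window, so Irvik Administrative Region is at UTC+02:00.
02:48 UTC + 2h = 04:48 Irvik Administrative Region.

04:48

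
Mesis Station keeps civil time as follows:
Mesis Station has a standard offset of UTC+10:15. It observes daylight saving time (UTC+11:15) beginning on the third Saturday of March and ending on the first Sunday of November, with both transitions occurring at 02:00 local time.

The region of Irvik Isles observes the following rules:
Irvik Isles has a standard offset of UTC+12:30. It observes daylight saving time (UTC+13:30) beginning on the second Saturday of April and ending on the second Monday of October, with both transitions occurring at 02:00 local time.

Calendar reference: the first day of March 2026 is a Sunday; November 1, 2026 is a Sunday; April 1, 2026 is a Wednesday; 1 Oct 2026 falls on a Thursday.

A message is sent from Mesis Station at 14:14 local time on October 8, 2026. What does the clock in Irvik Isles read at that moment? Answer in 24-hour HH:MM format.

16:29

1 March 2026 is a Sunday, so the first Saturday is March 7 and the third is March 21.
1 November 2026 is a Sunday, so the first Sunday is November 1.
Daylight saving runs 21 March – 1 November; October 8, 2026 is inside that window, so Mesis Station is at UTC+11:15.
14:14 Mesis Station − 11h15m = 02:59 UTC.
1 April 2026 is a Wednesday, so the first Saturday is April 4 and the second is April 11.
1 October 2026 is a Thursday, so the first Monday is October 5 and the second is October 12.
At the standard offset (UTC+12:30), 02:59 UTC + 12h30m = 15:29 Irvik Isles standard time.
The standard-time date in Irvik Isles, October 8, 2026, falls between 11 April and 12 October, so daylight saving is in effect and Irvik Isles is at UTC+13:30.
02:59 UTC + 13h30m = 16:29 Irvik Isles.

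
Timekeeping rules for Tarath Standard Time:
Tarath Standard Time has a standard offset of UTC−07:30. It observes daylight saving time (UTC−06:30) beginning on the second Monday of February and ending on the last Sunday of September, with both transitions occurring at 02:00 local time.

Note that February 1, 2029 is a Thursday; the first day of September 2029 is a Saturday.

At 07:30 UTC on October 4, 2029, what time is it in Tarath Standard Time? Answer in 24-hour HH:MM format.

00:00

1 February 2029 is a Thursday, so the first Monday is February 5 and the second is February 12.
1 September 2029 is a Saturday, so Sundays fall on 2, 9, 16, 23, 30; the last is September 30.
At the standard offset (UTC−07:30), 07:30 UTC − 7h30m = 00:00 Tarath Standard Time standard time.
The standard-time date in Tarath Standard Time, October 4, 2029, does not fall between 12 February and 30 September, so daylight saving is not in effect and Tarath Standard Time is at UTC−07:30.
07:30 UTC − 7h30m = 00:00 local.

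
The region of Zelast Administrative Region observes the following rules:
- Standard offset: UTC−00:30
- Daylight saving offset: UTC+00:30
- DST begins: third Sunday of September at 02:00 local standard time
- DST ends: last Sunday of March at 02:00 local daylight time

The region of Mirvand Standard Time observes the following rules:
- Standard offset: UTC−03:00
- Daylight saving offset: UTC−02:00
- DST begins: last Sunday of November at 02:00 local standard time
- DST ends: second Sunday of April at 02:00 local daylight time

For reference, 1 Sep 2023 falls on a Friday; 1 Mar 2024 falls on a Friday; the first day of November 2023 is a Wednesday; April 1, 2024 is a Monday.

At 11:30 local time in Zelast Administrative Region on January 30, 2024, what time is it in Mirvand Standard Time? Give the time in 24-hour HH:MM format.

09:00

1 September 2023 is a Friday, so the first Sunday is September 3 and the third is September 17.
1 March 2024 is a Friday, so Sundays fall on 3, 10, 17, 24, 31; the last is March 31.
January 30, 2024 lies within the daylight-saving period (17 September 2023 – 31 March 2024), so Zelast Administrative Region is on daylight time, UTC+00:30.
11:30 Zelast Administrative Region − 0h30m = 11:00 UTC.
1 November 2023 is a Wednesday, so Sundays fall on 5, 12, 19, 26; the last is November 26.
1 April 2024 is a Monday, so the first Sunday is April 7 and the second is April 14.
At the standard offset (UTC−03:00), 11:00 UTC − 3h = 08:00 Mirvand Standard Time standard time.
The standard-time date in Mirvand Standard Time, January 30, 2024, lies within the daylight-saving period (26 November 2023 – 14 April 2024), so Mirvand Standard Time is on daylight time, UTC−02:00.
11:00 UTC − 2h = 09:00 Mirvand Standard Time.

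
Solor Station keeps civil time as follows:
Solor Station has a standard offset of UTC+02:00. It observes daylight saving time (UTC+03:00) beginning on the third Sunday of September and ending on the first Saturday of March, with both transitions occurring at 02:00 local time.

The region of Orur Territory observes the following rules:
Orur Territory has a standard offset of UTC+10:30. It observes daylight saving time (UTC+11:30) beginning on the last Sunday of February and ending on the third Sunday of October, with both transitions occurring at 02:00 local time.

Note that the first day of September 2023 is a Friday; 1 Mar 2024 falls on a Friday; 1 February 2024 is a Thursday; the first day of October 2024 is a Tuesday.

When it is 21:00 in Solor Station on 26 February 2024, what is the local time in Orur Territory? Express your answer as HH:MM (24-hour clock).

05:30

1 September 2023 is a Friday, so the first Sunday is September 3 and the third is September 17.
1 March 2024 is a Friday, so the first Saturday is March 2.
26 February 2024 falls between 17 September 2023 and 2 March 2024, so daylight saving is in effect and Solor Station is at UTC+03:00.
21:00 Solor Station − 3h = 18:00 UTC.
1 February 2024 is a Thursday, so Sundays fall on 4, 11, 18, 25; the last is February 25.
1 October 2024 is a Tuesday, so the first Sunday is October 6 and the third is October 20.
At the standard offset (UTC+10:30), 18:00 UTC + 10h30m = 04:30 Orur Territory standard time (rolling into the next day, 27 February 2024).
The standard-time date in Orur Territory, 27 February 2024, falls between 25 February and 20 October, so daylight saving is in effect and Orur Territory is at UTC+11:30.
18:00 UTC + 11h30m = 05:30 Orur Territory (rolling into the next day, 27 February 2024).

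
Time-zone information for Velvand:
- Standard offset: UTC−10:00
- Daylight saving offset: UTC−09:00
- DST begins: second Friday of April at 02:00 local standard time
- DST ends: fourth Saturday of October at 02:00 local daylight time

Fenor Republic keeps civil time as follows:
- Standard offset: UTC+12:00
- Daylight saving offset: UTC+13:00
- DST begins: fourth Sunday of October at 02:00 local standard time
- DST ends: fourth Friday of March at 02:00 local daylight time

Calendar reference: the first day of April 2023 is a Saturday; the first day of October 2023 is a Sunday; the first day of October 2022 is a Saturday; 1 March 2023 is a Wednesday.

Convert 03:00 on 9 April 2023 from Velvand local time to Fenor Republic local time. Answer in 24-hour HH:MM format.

01:00

1 April 2023 is a Saturday, so the first Friday is April 7 and the second is April 14.
1 October 2023 is a Sunday, so the first Saturday is October 7 and the fourth is October 28.
Daylight saving runs 14 April – 28 October; 9 April 2023 is outside that window, so Velvand is on standard time at UTC−10:00.
03:00 Velvand + 10h = 13:00 UTC.
1 October 2022 is a Saturday, so the first Sunday is October 2 and the fourth is October 23.
1 March 2023 is a Wednesday, so the first Friday is March 3 and the fourth is March 24.
At the standard offset (UTC+12:00), 13:00 UTC + 12h = 01:00 Fenor Republic standard time (rolling into the next day, 10 April 2023).
The standard-time date in Fenor Republic, 10 April 2023, does not fall between 23 October 2022 and 24 March 2023, so daylight saving is not in effect and Fenor Republic is at UTC+12:00.
13:00 UTC + 12h = 01:00 Fenor Republic (rolling into the next day, 10 April 2023).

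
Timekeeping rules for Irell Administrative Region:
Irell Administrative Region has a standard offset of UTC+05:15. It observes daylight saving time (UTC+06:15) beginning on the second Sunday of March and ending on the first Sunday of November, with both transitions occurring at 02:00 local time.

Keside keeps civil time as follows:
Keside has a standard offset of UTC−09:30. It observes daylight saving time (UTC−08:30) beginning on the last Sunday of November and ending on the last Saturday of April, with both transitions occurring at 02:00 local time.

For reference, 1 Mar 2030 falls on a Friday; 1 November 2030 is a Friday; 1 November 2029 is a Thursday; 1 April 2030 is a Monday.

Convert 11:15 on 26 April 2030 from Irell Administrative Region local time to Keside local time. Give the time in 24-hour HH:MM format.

1 March 2030 is a Friday, so the first Sunday is March 3 and the second is March 10.
1 November 2030 is a Friday, so the first Sunday is November 3.
Daylight saving runs 10 March – 3 November; 26 April 2030 is inside that window, so Irell Administrative Region is at UTC+06:15.
11:15 Irell Administrative Region − 6h15m = 05:00 UTC.
1 November 2029 is a Thursday, so Sundays fall on 4, 11, 18, 25; the last is November 25.
1 April 2030 is a Monday, so Saturdays fall on 6, 13, 20, 27; the last is April 27.
At the standard offset (UTC−09:30), 05:00 UTC − 9h30m = 19:30 Keside standard time (rolling into the previous day, 25 April 2030).
The standard-time date in Keside, 25 April 2030, lies within the daylight-saving period (25 November 2029 – 27 April 2030), so Keside is on daylight time, UTC−08:30.
05:00 UTC − 8h30m = 20:30 Keside (rolling into the previous day, 25 April 2030).

20:30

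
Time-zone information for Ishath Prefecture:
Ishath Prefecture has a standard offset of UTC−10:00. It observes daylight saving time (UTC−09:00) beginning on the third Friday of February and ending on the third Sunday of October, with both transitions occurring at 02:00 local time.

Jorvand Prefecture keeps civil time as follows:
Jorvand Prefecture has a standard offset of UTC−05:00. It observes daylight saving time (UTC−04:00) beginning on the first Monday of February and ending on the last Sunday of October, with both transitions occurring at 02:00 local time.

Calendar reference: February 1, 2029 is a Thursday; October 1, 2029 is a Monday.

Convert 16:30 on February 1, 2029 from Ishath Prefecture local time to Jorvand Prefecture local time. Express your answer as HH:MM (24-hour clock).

1 February 2029 is a Thursday, so the first Friday is February 2 and the third is February 16.
1 October 2029 is a Monday, so the first Sunday is October 7 and the third is October 21.
February 1, 2029 does not fall between 16 February and 21 October, so daylight saving is not in effect and Ishath Prefecture is at UTC−10:00.
16:30 Ishath Prefecture + 10h = 02:30 UTC (rolling into the next day, 2 February 2029).
1 February 2029 is a Thursday, so the first Monday is February 5.
1 October 2029 is a Monday, so Sundays fall on 7, 14, 21, 28; the last is October 28.
At the standard offset (UTC−05:00), 02:30 UTC − 5h = 21:30 Jorvand Prefecture standard time (rolling into the previous day, 1 February 2029).
The standard-time date in Jorvand Prefecture, February 1, 2029, does not fall between 5 February and 28 October, so daylight saving is not in effect and Jorvand Prefecture is at UTC−05:00.
02:30 UTC − 5h = 21:30 Jorvand Prefecture (rolling into the previous day, 1 February 2029).

21:30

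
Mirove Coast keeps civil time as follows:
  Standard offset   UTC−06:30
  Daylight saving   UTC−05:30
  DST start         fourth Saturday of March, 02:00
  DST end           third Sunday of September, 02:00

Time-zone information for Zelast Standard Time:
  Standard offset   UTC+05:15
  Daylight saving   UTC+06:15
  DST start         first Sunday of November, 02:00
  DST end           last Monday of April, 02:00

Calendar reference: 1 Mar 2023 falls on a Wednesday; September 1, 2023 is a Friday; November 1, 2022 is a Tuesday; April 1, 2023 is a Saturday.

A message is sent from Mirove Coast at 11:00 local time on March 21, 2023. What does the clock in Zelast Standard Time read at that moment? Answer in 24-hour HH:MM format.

1 March 2023 is a Wednesday, so the first Saturday is March 4 and the fourth is March 25.
1 September 2023 is a Friday, so the first Sunday is September 3 and the third is September 17.
Daylight saving runs 25 March – 17 September; March 21, 2023 is outside that window, so Mirove Coast is on standard time at UTC−06:30.
11:00 Mirove Coast + 6h30m = 17:30 UTC.
1 November 2022 is a Tuesday, so the first Sunday is November 6.
1 April 2023 is a Saturday, so Mondays fall on 3, 10, 17, 24; the last is April 24.
At the standard offset (UTC+05:15), 17:30 UTC + 5h15m = 22:45 Zelast Standard Time standard time.
The standard-time date in Zelast Standard Time, March 21, 2023, lies within the daylight-saving period (6 November 2022 – 24 April 2023), so Zelast Standard Time is on daylight time, UTC+06:15.
17:30 UTC + 6h15m = 23:45 Zelast Standard Time.

23:45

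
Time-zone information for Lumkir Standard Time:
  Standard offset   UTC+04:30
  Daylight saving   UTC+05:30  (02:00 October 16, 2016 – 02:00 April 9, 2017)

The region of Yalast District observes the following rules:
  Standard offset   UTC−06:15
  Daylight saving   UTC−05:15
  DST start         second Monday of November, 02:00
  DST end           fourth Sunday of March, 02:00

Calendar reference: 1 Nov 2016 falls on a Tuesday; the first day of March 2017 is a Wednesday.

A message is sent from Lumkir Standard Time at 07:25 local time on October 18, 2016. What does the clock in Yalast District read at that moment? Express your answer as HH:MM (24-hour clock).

19:40

October 18, 2016 falls between 16 October 2016 and 9 April 2017, so daylight saving is in effect and Lumkir Standard Time is at UTC+05:30.
07:25 Lumkir Standard Time − 5h30m = 01:55 UTC.
1 November 2016 is a Tuesday, so the first Monday is November 7 and the second is November 14.
1 March 2017 is a Wednesday, so the first Sunday is March 5 and the fourth is March 26.
At the standard offset (UTC−06:15), 01:55 UTC − 6h15m = 19:40 Yalast District standard time (rolling into the previous day, 17 October 2016).
The standard-time date in Yalast District, October 17, 2016, is outside the daylight-saving period (14 November 2016 – 26 March 2017), so Yalast District is on standard time, UTC−06:15.
01:55 UTC − 6h15m = 19:40 Yalast District (rolling into the previous day, 17 October 2016).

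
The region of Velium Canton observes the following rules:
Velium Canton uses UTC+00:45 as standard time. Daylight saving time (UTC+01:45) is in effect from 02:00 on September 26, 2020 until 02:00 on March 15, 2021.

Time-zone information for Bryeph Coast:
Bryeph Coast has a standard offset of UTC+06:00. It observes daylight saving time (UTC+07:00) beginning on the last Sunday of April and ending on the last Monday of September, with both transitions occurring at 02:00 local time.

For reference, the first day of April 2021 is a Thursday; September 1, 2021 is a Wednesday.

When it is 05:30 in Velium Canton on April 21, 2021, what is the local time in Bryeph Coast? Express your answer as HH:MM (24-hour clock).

Daylight saving runs 26 September 2020 – 15 March 2021; April 21, 2021 is outside that window, so Velium Canton is on standard time at UTC+00:45.
05:30 Velium Canton − 0h45m = 04:45 UTC.
1 April 2021 is a Thursday, so Sundays fall on 4, 11, 18, 25; the last is April 25.
1 September 2021 is a Wednesday, so Mondays fall on 6, 13, 20, 27; the last is September 27.
At the standard offset (UTC+06:00), 04:45 UTC + 6h = 10:45 Bryeph Coast standard time.
Daylight saving runs 25 April – 27 September; the standard-time date in Bryeph Coast, April 21, 2021, is outside that window, so Bryeph Coast is on standard time at UTC+06:00.
04:45 UTC + 6h = 10:45 Bryeph Coast.

10:45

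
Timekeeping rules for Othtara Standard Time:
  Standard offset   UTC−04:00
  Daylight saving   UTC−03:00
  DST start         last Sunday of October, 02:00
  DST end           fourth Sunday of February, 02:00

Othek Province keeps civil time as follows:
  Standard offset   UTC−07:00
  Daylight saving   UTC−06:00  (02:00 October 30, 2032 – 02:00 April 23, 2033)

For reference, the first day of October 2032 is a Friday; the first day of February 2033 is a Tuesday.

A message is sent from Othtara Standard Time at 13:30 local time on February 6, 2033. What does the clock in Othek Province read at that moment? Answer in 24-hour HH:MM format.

10:30

1 October 2032 is a Friday, so Sundays fall on 3, 10, 17, 24, 31; the last is October 31.
1 February 2033 is a Tuesday, so the first Sunday is February 6 and the fourth is February 27.
February 6, 2033 falls between 31 October 2032 and 27 February 2033, so daylight saving is in effect and Othtara Standard Time is at UTC−03:00.
13:30 Othtara Standard Time + 3h = 16:30 UTC.
At the standard offset (UTC−07:00), 16:30 UTC − 7h = 09:30 Othek Province standard time.
The standard-time date in Othek Province, February 6, 2033, lies within the daylight-saving period (30 October 2032 – 23 April 2033), so Othek Province is on daylight time, UTC−06:00.
16:30 UTC − 6h = 10:30 Othek Province.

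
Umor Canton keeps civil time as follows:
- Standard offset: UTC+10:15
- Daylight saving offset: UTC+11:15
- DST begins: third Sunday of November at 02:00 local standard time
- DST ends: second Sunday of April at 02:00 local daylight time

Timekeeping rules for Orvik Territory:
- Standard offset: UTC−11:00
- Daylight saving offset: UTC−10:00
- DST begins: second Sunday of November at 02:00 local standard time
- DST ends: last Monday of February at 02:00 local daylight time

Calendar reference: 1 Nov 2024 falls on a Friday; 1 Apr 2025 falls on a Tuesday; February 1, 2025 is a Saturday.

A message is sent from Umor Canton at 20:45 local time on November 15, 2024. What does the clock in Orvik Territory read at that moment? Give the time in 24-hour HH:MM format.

00:30

1 November 2024 is a Friday, so the first Sunday is November 3 and the third is November 17.
1 April 2025 is a Tuesday, so the first Sunday is April 6 and the second is April 13.
Daylight saving runs 17 November 2024 – 13 April 2025; November 15, 2024 is outside that window, so Umor Canton is on standard time at UTC+10:15.
20:45 Umor Canton − 10h15m = 10:30 UTC.
1 November 2024 is a Friday, so the first Sunday is November 3 and the second is November 10.
1 February 2025 is a Saturday, so Mondays fall on 3, 10, 17, 24; the last is February 24.
At the standard offset (UTC−11:00), 10:30 UTC − 11h = 23:30 Orvik Territory standard time (rolling into the previous day, 14 November 2024).
The standard-time date in Orvik Territory, November 14, 2024, lies within the daylight-saving period (10 November 2024 – 24 February 2025), so Orvik Territory is on daylight time, UTC−10:00.
10:30 UTC − 10h = 00:30 Orvik Territory.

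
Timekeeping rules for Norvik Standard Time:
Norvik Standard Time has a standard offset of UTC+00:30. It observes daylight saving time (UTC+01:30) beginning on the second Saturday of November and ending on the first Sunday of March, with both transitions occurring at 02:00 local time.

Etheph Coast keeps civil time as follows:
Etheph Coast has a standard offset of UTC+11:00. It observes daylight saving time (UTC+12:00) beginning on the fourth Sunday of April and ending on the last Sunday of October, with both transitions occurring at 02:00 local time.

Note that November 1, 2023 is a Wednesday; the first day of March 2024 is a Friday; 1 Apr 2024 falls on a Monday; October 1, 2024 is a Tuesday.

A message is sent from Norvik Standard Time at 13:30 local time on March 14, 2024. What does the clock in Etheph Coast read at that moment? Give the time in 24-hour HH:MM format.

1 November 2023 is a Wednesday, so the first Saturday is November 4 and the second is November 11.
1 March 2024 is a Friday, so the first Sunday is March 3.
March 14, 2024 does not fall between 11 November 2023 and 3 March 2024, so daylight saving is not in effect and Norvik Standard Time is at UTC+00:30.
13:30 Norvik Standard Time − 0h30m = 13:00 UTC.
1 April 2024 is a Monday, so the first Sunday is April 7 and the fourth is April 28.
1 October 2024 is a Tuesday, so Sundays fall on 6, 13, 20, 27; the last is October 27.
At the standard offset (UTC+11:00), 13:00 UTC + 11h = 00:00 Etheph Coast standard time (rolling into the next day, 15 March 2024).
The standard-time date in Etheph Coast, March 15, 2024, is outside the daylight-saving period (28 April – 27 October), so Etheph Coast is on standard time, UTC+11:00.
13:00 UTC + 11h = 00:00 Etheph Coast (rolling into the next day, 15 March 2024).

00:00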